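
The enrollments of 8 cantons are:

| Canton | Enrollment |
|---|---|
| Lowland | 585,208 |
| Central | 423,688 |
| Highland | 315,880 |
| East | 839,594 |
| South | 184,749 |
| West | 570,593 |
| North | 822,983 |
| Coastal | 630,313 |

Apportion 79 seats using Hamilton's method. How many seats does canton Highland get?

6

Standard divisor: 4373008 ÷ 79 ≈ 55354.532.
Standard quotas: Lowland 10.5720, Central 7.6541, Highland 5.7065, East 15.1676, South 3.3376, West 10.3080, North 14.8675, Coastal 11.3868.
Lower quotas: Lowland 10, Central 7, Highland 5, East 15, South 3, West 10, North 14, Coastal 11 (sum 75, leaving 4 seats).
Remainders in descending order: North 0.8675, Highland 0.7065, Central 0.6541, Lowland 0.5720, Coastal 0.3868, South 0.3376, West 0.3080, East 0.1676.
The surplus seats go to North, Highland, Central, Lowland.
Highland receives 6.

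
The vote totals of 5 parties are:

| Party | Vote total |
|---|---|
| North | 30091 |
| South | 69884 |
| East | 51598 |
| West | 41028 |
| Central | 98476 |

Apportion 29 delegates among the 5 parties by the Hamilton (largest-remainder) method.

North 3, South 7, East 5, West 4, Central 10

The standard divisor is 291077/29 ≈ 10037.138.
Standard quotas: North 2.9980, South 6.9625, East 5.1407, West 4.0876, Central 9.8112.
Lower quotas: North 2, South 6, East 5, West 4, Central 9 (sum 26, leaving 3 seats).
Remainders in descending order: North 0.9980, South 0.9625, Central 0.8112, East 0.1407, West 0.0876.
Largest remainders: North, South, Central receive the extra seats.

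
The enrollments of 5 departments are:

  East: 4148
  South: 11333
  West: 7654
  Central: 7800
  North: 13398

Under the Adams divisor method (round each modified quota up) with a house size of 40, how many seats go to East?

Standard divisor 44333/40 ≈ 1108.325; standard quotas: East 3.743, South 10.225, West 6.906, Central 7.038, North 12.089.
Rounding up gives 4, 11, 7, 8, 13 = 43 seats, so the divisor must be adjusted.
With modified divisor 1200: modified quotas East 3.457, South 9.444, West 6.378, Central 6.500, North 11.165.
Rounding up: East 4, South 10, West 7, Central 7, North 12 (total 40).
East receives 4.

4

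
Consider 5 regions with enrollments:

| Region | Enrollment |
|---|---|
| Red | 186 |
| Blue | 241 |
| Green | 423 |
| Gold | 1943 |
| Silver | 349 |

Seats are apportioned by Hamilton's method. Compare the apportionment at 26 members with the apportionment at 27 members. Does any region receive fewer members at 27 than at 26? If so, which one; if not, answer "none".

Red

At 26 seats: Red 2, Blue 2, Green 3, Gold 16, Silver 3.
At 27 seats: Red 1, Blue 2, Green 4, Gold 17, Silver 3.
Red drops from 2 to 1.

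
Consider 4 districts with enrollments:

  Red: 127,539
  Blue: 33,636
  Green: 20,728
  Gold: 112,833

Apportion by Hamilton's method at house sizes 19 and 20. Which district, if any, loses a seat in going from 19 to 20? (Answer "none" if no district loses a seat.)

Green

At 19 seats: Red 8, Blue 2, Green 2, Gold 7.
At 20 seats: Red 9, Blue 2, Green 1, Gold 8.
Green drops from 2 to 1.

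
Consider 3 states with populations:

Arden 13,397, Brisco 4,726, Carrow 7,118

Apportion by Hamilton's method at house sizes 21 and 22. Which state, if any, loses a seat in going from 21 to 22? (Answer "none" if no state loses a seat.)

none

At 21 seats: Arden 11, Brisco 4, Carrow 6.
At 22 seats: Arden 12, Brisco 4, Carrow 6.
No state's allocation decreased.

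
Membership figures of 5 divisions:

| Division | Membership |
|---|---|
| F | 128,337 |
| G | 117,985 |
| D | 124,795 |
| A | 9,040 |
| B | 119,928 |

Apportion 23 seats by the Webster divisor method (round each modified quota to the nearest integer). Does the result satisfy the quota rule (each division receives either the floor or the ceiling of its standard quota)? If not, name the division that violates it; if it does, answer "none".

none

Standard quotas: F 5.902, G 5.426, D 5.740, A 0.416, B 5.516.
Webster allocation: F 6, G 5, D 6, A 0, B 6.
Every allocation lies between the lower and upper quota.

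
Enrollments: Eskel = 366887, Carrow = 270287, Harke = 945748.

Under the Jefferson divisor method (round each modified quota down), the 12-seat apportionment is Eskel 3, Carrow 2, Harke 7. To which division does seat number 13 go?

Harke

Priority for the next seat is population ÷ (current seats + 1).
Priorities: Eskel 91721.750, Carrow 90095.667, Harke 118218.500.
Highest priority: Harke.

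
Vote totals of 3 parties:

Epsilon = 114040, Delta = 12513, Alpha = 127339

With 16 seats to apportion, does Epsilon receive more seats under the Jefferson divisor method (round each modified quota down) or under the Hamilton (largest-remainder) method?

Jefferson

Jefferson: Epsilon 8, Delta 0, Alpha 8.
Hamilton: Epsilon 7, Delta 1, Alpha 8.
Epsilon gets 8 under Jefferson and 7 under Hamilton.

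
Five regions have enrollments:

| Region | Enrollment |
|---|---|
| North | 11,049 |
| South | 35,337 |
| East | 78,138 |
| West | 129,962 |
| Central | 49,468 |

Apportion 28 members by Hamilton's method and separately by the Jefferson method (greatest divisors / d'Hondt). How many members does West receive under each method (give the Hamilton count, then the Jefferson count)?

Hamilton: North 1, South 3, East 7, West 12, Central 5.
Jefferson: North 1, South 3, East 7, West 13, Central 4.
West gets 12 under Hamilton and 13 under Jefferson.

12 and 13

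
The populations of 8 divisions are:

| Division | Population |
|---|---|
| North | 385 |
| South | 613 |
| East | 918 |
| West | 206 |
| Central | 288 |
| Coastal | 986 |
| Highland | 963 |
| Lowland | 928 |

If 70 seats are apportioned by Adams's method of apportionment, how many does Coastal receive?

13

Standard divisor 5287/70 ≈ 75.529; standard quotas: North 5.097, South 8.116, East 12.154, West 2.727, Central 3.813, Coastal 13.055, Highland 12.750, Lowland 12.287.
Rounding up gives 6, 9, 13, 3, 4, 14, 13, 13 = 75 seats, so the divisor must be adjusted.
With modified divisor 80: modified quotas North 4.812, South 7.662, East 11.475, West 2.575, Central 3.600, Coastal 12.325, Highland 12.037, Lowland 11.600.
Rounding up: North 5, South 8, East 12, West 3, Central 4, Coastal 13, Highland 13, Lowland 12 (total 70).
Coastal receives 13.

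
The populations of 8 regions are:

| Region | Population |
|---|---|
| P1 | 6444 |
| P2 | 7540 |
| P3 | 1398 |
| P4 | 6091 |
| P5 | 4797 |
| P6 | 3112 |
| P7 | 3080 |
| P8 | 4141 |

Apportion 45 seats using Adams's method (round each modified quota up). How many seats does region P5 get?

6

Standard divisor 36603/45 ≈ 813.4; standard quotas: P1 7.922, P2 9.270, P3 1.719, P4 7.488, P5 5.897, P6 3.826, P7 3.787, P8 5.091.
Rounding up gives 8, 10, 2, 8, 6, 4, 4, 6 = 48 seats, so the divisor must be adjusted.
With modified divisor 900: modified quotas P1 7.160, P2 8.378, P3 1.553, P4 6.768, P5 5.330, P6 3.458, P7 3.422, P8 4.601.
Rounding up: P1 8, P2 9, P3 2, P4 7, P5 6, P6 4, P7 4, P8 5 (total 45).
P5 receives 6.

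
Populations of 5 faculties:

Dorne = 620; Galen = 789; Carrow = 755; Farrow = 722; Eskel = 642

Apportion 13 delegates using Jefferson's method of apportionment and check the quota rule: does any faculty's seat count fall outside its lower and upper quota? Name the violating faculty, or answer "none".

none

Standard quotas: Dorne 2.285, Galen 2.907, Carrow 2.782, Farrow 2.660, Eskel 2.366.
Jefferson allocation: Dorne 2, Galen 3, Carrow 3, Farrow 3, Eskel 2.
Every allocation lies between the lower and upper quota.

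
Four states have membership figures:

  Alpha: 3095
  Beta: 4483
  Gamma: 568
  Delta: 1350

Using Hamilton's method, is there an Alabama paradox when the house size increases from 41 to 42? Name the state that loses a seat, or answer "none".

Gamma

At 41 seats: Alpha 13, Beta 19, Gamma 3, Delta 6.
At 42 seats: Alpha 14, Beta 20, Gamma 2, Delta 6.
Gamma drops from 3 to 2.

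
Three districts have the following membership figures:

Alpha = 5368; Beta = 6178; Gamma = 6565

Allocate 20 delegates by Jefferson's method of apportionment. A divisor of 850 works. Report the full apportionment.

With modified divisor 850: modified quotas Alpha 6.315, Beta 7.268, Gamma 7.724.
Rounding down: Alpha 6, Beta 7, Gamma 7 (total 20).

Alpha=6; Beta=7; Gamma=7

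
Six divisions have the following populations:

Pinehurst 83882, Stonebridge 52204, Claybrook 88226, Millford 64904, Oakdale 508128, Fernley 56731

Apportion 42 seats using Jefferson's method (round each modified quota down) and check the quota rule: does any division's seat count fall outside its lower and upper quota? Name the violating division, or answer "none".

Oakdale

Standard quotas: Pinehurst 4.125, Stonebridge 2.567, Claybrook 4.339, Millford 3.192, Oakdale 24.988, Fernley 2.790.
Jefferson allocation: Pinehurst 4, Stonebridge 2, Claybrook 4, Millford 3, Oakdale 26, Fernley 3.
Oakdale has quota 24.988 (lower 24, upper 25) but receives 26 — outside the quota interval.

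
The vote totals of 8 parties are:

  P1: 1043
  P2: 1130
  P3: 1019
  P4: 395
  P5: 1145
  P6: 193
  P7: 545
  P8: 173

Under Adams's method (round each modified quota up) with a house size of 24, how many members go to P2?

5

Standard divisor 5643/24 ≈ 235.125; standard quotas: P1 4.436, P2 4.806, P3 4.334, P4 1.680, P5 4.870, P6 0.821, P7 2.318, P8 0.736.
Rounding up gives 5, 5, 5, 2, 5, 1, 3, 1 = 27 seats, so the divisor must be adjusted.
With modified divisor 280: modified quotas P1 3.725, P2 4.036, P3 3.639, P4 1.411, P5 4.089, P6 0.689, P7 1.946, P8 0.618.
Rounding up: P1 4, P2 5, P3 4, P4 2, P5 5, P6 1, P7 2, P8 1 (total 24).
P2 receives 5.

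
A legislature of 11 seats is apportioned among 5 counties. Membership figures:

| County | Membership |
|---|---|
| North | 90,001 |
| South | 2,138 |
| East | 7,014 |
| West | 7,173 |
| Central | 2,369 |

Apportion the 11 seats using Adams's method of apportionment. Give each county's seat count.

North: 7, South: 1, East: 1, West: 1, Central: 1

Standard divisor 108695/11 ≈ 9881.364; standard quotas: North 9.108, South 0.216, East 0.710, West 0.726, Central 0.240.
Rounding up gives 10, 1, 1, 1, 1 = 14 seats, so the divisor must be adjusted.
With modified divisor 13900: modified quotas North 6.475, South 0.154, East 0.505, West 0.516, Central 0.170.
Rounding up: North 7, South 1, East 1, West 1, Central 1 (total 11).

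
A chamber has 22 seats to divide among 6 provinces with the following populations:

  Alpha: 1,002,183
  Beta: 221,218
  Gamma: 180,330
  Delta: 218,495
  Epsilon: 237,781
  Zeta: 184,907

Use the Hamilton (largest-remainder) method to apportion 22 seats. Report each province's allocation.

The standard divisor is 2044914/22 ≈ 92950.636.
Standard quotas: Alpha 10.7819, Beta 2.3800, Gamma 1.9401, Delta 2.3507, Epsilon 2.5581, Zeta 1.9893.
Lower quotas: Alpha 10, Beta 2, Gamma 1, Delta 2, Epsilon 2, Zeta 1 (sum 18, leaving 4 seats).
Remainders in descending order: Zeta 0.9893, Gamma 0.9401, Alpha 0.7819, Epsilon 0.5581, Beta 0.3800, Delta 0.3507.
Largest remainders: Zeta, Gamma, Alpha, Epsilon receive the extra seats.

Alpha=11, Beta=2, Gamma=2, Delta=2, Epsilon=3, Zeta=2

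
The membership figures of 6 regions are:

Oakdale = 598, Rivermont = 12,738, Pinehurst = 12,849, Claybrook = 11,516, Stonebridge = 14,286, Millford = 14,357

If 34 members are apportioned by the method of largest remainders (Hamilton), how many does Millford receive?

7

The standard divisor is 66344/34 ≈ 1951.294.
Standard quotas: Oakdale 0.3065, Rivermont 6.5280, Pinehurst 6.5849, Claybrook 5.9017, Stonebridge 7.3213, Millford 7.3577.
Lower quotas: Oakdale 0, Rivermont 6, Pinehurst 6, Claybrook 5, Stonebridge 7, Millford 7 (sum 31, leaving 3 seats).
Remainders in descending order: Claybrook 0.9017, Pinehurst 0.5849, Rivermont 0.5280, Millford 0.3577, Stonebridge 0.3213, Oakdale 0.3065.
The surplus seats go to Claybrook, Pinehurst, Rivermont.
Millford receives 7.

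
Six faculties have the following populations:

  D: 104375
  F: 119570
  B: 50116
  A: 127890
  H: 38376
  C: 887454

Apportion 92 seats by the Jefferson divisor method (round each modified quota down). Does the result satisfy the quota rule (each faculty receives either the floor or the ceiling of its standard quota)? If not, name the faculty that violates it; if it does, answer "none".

C

Standard quotas: D 7.232, F 8.285, B 3.472, A 8.861, H 2.659, C 61.490.
Jefferson allocation: D 7, F 8, B 3, A 9, H 2, C 63.
C has quota 61.490 (lower 61, upper 62) but receives 63 — outside the quota interval.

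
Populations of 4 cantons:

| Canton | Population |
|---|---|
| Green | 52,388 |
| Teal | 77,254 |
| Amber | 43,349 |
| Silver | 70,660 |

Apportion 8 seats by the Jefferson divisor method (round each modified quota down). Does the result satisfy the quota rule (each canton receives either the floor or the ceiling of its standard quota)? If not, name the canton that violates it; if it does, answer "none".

Standard quotas: Green 1.720, Teal 2.537, Amber 1.423, Silver 2.320.
Jefferson allocation: Green 2, Teal 3, Amber 1, Silver 2.
Every allocation lies between the lower and upper quota.

none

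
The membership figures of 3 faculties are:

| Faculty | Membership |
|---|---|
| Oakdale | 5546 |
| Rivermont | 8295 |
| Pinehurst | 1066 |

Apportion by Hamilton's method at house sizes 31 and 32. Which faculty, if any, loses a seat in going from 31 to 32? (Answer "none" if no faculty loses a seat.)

At 31 seats: Oakdale 12, Rivermont 17, Pinehurst 2.
At 32 seats: Oakdale 12, Rivermont 18, Pinehurst 2.
No faculty's allocation decreased.

none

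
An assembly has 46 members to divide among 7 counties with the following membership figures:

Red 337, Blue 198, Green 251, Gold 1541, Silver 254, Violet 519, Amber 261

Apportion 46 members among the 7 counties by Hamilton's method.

The standard divisor is 3361/46 ≈ 73.065.
Standard quotas: Red 4.612, Blue 2.710, Green 3.435, Gold 21.091, Silver 3.476, Violet 7.103, Amber 3.572.
Lower quotas: Red 4, Blue 2, Green 3, Gold 21, Silver 3, Violet 7, Amber 3 (sum 43, leaving 3 seats).
Remainders in descending order: Blue 0.710, Red 0.612, Amber 0.572, Silver 0.476, Green 0.435, Violet 0.103, Gold 0.091.
The surplus seats go to Blue, Red, Amber.

Red=5; Blue=3; Green=3; Gold=21; Silver=3; Violet=7; Amber=4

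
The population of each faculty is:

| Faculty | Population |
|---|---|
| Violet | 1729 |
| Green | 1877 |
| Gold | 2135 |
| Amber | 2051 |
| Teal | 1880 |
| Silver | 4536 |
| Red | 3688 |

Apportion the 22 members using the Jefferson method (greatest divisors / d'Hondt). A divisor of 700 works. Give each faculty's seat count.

With modified divisor 700: modified quotas Violet 2.470, Green 2.681, Gold 3.050, Amber 2.930, Teal 2.686, Silver 6.480, Red 5.269.
Rounding down: Violet 2, Green 2, Gold 3, Amber 2, Teal 2, Silver 6, Red 5 (total 22).

Violet: 2; Green: 2; Gold: 3; Amber: 2; Teal: 2; Silver: 6; Red: 5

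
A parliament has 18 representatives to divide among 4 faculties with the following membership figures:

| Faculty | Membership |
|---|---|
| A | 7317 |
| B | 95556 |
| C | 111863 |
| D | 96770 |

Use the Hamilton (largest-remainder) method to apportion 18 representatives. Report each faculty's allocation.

Total 311506; standard divisor 311506/18 ≈ 17305.889.
Standard quotas: A 0.4228, B 5.5216, C 6.4639, D 5.5917.
Lower quotas: A 0, B 5, C 6, D 5 (sum 16, leaving 2 seats).
Remainders in descending order: D 0.5917, B 0.5216, C 0.4639, A 0.4228.
The surplus seats go to D, B.

A: 0, B: 6, C: 6, D: 6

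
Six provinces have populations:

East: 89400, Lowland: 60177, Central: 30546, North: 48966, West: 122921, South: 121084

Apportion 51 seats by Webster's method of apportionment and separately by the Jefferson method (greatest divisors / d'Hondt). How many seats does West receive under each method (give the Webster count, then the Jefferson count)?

13 and 14

Webster: East 10, Lowland 7, Central 3, North 5, West 13, South 13.
Jefferson: East 10, Lowland 6, Central 3, North 5, West 14, South 13.
West gets 13 under Webster and 14 under Jefferson.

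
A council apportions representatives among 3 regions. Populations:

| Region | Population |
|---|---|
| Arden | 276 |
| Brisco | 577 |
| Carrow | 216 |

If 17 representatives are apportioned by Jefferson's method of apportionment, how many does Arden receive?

4

Standard divisor 1069/17 ≈ 62.882; standard quotas: Arden 4.389, Brisco 9.176, Carrow 3.435.
Rounding down gives 4, 9, 3 = 16 seats, so the divisor must be adjusted.
With modified divisor 56: modified quotas Arden 4.929, Brisco 10.304, Carrow 3.857.
Rounding down: Arden 4, Brisco 10, Carrow 3 (total 17).
Arden receives 4.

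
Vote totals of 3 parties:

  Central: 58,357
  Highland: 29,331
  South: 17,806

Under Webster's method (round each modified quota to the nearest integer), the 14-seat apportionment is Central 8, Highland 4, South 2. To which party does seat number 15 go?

Priority for the next seat is population ÷ (current seats + 0.5).
Priorities: Central 6865.529, Highland 6518.000, South 7122.400.
Highest priority: South.

South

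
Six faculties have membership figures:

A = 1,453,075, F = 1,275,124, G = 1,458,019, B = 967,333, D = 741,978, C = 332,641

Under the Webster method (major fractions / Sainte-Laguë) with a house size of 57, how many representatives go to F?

Standard divisor 6228170/57 ≈ 109266.14; standard quotas: A 13.298, F 11.670, G 13.344, B 8.853, D 6.791, C 3.044.
Rounding to the nearest integer gives A 13, F 12, G 13, B 9, D 7, C 3 — total 57, matching the house size, so no adjustment is needed.
F receives 12.

12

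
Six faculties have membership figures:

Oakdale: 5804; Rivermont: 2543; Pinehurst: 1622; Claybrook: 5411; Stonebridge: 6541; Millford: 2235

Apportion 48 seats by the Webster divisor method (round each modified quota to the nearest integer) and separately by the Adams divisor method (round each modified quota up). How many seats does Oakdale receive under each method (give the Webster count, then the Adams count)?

Webster: Oakdale 12, Rivermont 5, Pinehurst 3, Claybrook 11, Stonebridge 13, Millford 4.
Adams: Oakdale 11, Rivermont 5, Pinehurst 3, Claybrook 11, Stonebridge 13, Millford 5.
Oakdale gets 12 under Webster and 11 under Adams.

12 and 11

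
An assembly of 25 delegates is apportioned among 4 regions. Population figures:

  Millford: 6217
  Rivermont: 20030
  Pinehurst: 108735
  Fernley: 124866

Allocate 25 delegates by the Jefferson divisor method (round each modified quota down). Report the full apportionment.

Standard divisor 259848/25 ≈ 10393.92; standard quotas: Millford 0.598, Rivermont 1.927, Pinehurst 10.461, Fernley 12.013.
Rounding down gives 0, 1, 10, 12 = 23 seats, so the divisor must be adjusted.
With modified divisor 9700: modified quotas Millford 0.641, Rivermont 2.065, Pinehurst 11.210, Fernley 12.873.
Rounding down: Millford 0, Rivermont 2, Pinehurst 11, Fernley 12 (total 25).

Millford 0, Rivermont 2, Pinehurst 11, Fernley 12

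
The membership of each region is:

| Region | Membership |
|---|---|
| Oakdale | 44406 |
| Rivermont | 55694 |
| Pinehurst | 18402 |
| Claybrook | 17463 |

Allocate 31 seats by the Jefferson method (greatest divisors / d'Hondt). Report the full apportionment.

Oakdale 10; Rivermont 13; Pinehurst 4; Claybrook 4

Standard divisor 135965/31 ≈ 4385.968; standard quotas: Oakdale 10.125, Rivermont 12.698, Pinehurst 4.196, Claybrook 3.982.
Rounding down gives 10, 12, 4, 3 = 29 seats, so the divisor must be adjusted.
With modified divisor 4200: modified quotas Oakdale 10.573, Rivermont 13.260, Pinehurst 4.381, Claybrook 4.158.
Rounding down: Oakdale 10, Rivermont 13, Pinehurst 4, Claybrook 4 (total 31).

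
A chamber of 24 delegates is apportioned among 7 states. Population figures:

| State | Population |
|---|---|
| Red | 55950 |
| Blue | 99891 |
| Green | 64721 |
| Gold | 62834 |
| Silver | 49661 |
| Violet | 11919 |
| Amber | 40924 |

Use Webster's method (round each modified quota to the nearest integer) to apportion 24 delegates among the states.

Standard divisor 385900/24 ≈ 16079.167; standard quotas: Red 3.480, Blue 6.212, Green 4.025, Gold 3.908, Silver 3.089, Violet 0.741, Amber 2.545.
Rounding to the nearest integer gives Red 3, Blue 6, Green 4, Gold 4, Silver 3, Violet 1, Amber 3 — total 24, matching the house size, so no adjustment is needed.

Red=3; Blue=6; Green=4; Gold=4; Silver=3; Violet=1; Amber=3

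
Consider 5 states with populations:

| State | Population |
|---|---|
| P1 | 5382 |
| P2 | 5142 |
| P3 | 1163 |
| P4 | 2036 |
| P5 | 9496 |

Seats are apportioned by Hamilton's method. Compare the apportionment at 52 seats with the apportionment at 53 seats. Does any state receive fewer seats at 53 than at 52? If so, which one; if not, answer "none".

At 52 seats: P1 12, P2 11, P3 3, P4 5, P5 21.
At 53 seats: P1 12, P2 12, P3 3, P4 4, P5 22.
P4 drops from 5 to 4.

P4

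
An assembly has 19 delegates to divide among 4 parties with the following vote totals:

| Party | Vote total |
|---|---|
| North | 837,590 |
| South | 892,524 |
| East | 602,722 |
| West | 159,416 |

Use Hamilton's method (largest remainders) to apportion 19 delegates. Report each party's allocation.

North: 6; South: 7; East: 5; West: 1

Total 2492252; standard divisor 2492252/19 ≈ 131171.158.
Standard quotas: North 6.3855, South 6.8043, East 4.5949, West 1.2153.
Lower quotas: North 6, South 6, East 4, West 1 (sum 17, leaving 2 seats).
Remainders in descending order: South 0.8043, East 0.5949, North 0.3855, West 0.2153.
Largest remainders: South, East receive the extra seats.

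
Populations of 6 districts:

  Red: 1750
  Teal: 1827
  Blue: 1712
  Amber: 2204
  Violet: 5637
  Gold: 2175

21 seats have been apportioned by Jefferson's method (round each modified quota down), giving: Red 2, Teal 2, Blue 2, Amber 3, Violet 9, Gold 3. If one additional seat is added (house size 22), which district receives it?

Priority for the next seat is population ÷ (current seats + 1).
Priorities: Red 583.333, Teal 609.000, Blue 570.667, Amber 551.000, Violet 563.700, Gold 543.750.
Highest priority: Teal.

Teal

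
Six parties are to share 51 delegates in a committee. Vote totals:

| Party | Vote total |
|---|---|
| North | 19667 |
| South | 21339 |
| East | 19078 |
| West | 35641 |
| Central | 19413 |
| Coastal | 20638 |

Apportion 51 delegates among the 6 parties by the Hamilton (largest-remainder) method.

North=7, South=8, East=7, West=14, Central=7, Coastal=8

Total 135776; standard divisor 135776/51 ≈ 2662.275.
Standard quotas: North 7.3873, South 8.0153, East 7.1661, West 13.3874, Central 7.2919, Coastal 7.7520.
Lower quotas: North 7, South 8, East 7, West 13, Central 7, Coastal 7 (sum 49, leaving 2 seats).
Remainders in descending order: Coastal 0.7520, West 0.3874, North 0.3873, Central 0.2919, East 0.1661, South 0.0153.
Largest remainders: Coastal, West receive the extra seats.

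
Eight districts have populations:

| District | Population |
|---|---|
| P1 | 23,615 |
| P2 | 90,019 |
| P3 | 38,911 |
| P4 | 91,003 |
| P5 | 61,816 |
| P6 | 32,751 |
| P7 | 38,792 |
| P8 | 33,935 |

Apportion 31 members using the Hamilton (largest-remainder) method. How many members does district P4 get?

7

The standard divisor is 410842/31 ≈ 13252.968.
Standard quotas: P1 1.7819, P2 6.7924, P3 2.9360, P4 6.8666, P5 4.6643, P6 2.4712, P7 2.9270, P8 2.5606.
Lower quotas: P1 1, P2 6, P3 2, P4 6, P5 4, P6 2, P7 2, P8 2 (sum 25, leaving 6 seats).
Remainders in descending order: P3 0.9360, P7 0.9270, P4 0.8666, P2 0.7924, P1 0.7819, P5 0.6643, P8 0.5606, P6 0.4712.
The surplus seats go to P3, P7, P4, P2, P1, P5.
P4 receives 7.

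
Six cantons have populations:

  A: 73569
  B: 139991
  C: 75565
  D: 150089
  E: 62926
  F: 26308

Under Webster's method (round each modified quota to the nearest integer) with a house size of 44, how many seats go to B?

Standard divisor 528448/44 ≈ 12010.182; standard quotas: A 6.126, B 11.656, C 6.292, D 12.497, E 5.239, F 2.190.
Rounding to the nearest integer gives 6, 12, 6, 12, 5, 2 = 43 seats, so the divisor must be adjusted.
With modified divisor 11800: modified quotas A 6.235, B 11.864, C 6.404, D 12.719, E 5.333, F 2.229.
Rounding to the nearest integer: A 6, B 12, C 6, D 13, E 5, F 2 (total 44).
B receives 12.

12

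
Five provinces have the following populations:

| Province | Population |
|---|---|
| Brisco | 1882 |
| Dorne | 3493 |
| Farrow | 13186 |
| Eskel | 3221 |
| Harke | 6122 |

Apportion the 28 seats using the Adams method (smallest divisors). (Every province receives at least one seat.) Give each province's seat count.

Standard divisor 27904/28 ≈ 996.571; standard quotas: Brisco 1.888, Dorne 3.505, Farrow 13.231, Eskel 3.232, Harke 6.143.
Rounding up gives 2, 4, 14, 4, 7 = 31 seats, so the divisor must be adjusted.
With modified divisor 1090: modified quotas Brisco 1.727, Dorne 3.205, Farrow 12.097, Eskel 2.955, Harke 5.617.
Rounding up: Brisco 2, Dorne 4, Farrow 13, Eskel 3, Harke 6 (total 28).

Brisco 2; Dorne 4; Farrow 13; Eskel 3; Harke 6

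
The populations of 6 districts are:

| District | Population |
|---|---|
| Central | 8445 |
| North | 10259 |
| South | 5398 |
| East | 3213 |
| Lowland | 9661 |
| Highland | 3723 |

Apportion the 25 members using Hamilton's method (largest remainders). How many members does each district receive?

Central: 5, North: 6, South: 4, East: 2, Lowland: 6, Highland: 2

The standard divisor is 40699/25 ≈ 1627.96.
Standard quotas: Central 5.1875, North 6.3018, South 3.3158, East 1.9736, Lowland 5.9344, Highland 2.2869.
Lower quotas: Central 5, North 6, South 3, East 1, Lowland 5, Highland 2 (sum 22, leaving 3 seats).
Remainders in descending order: East 0.9736, Lowland 0.9344, South 0.3158, North 0.3018, Highland 0.2869, Central 0.1875.
Largest remainders: East, Lowland, South receive the extra seats.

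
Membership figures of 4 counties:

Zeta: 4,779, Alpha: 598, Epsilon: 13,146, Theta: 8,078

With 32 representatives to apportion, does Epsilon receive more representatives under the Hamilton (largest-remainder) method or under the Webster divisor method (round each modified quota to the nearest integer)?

Hamilton

Hamilton: Zeta 6, Alpha 1, Epsilon 16, Theta 9.
Webster: Zeta 6, Alpha 1, Epsilon 15, Theta 10.
Epsilon gets 16 under Hamilton and 15 under Webster.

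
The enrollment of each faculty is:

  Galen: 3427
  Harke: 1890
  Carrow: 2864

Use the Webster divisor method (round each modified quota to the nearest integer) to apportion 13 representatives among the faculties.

Galen 5, Harke 3, Carrow 5

Standard divisor 8181/13 ≈ 629.308; standard quotas: Galen 5.446, Harke 3.003, Carrow 4.551.
Rounding to the nearest integer gives Galen 5, Harke 3, Carrow 5 — total 13, matching the house size, so no adjustment is needed.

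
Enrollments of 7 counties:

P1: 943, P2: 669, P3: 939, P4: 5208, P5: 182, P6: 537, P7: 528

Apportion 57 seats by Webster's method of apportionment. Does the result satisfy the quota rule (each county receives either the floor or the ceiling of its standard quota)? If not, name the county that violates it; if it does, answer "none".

Standard quotas: P1 5.968, P2 4.234, P3 5.943, P4 32.962, P5 1.152, P6 3.399, P7 3.342.
Webster allocation: P1 6, P2 4, P3 6, P4 34, P5 1, P6 3, P7 3.
P4 has quota 32.962 (lower 32, upper 33) but receives 34 — outside the quota interval.

P4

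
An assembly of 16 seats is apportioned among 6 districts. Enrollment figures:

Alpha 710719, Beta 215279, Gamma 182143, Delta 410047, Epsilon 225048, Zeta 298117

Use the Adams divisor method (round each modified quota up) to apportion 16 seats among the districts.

Standard divisor 2041353/16 ≈ 127584.562; standard quotas: Alpha 5.571, Beta 1.687, Gamma 1.428, Delta 3.214, Epsilon 1.764, Zeta 2.337.
Rounding up gives 6, 2, 2, 4, 2, 3 = 19 seats, so the divisor must be adjusted.
With modified divisor 163400: modified quotas Alpha 4.350, Beta 1.317, Gamma 1.115, Delta 2.509, Epsilon 1.377, Zeta 1.824.
Rounding up: Alpha 5, Beta 2, Gamma 2, Delta 3, Epsilon 2, Zeta 2 (total 16).

Alpha 5, Beta 2, Gamma 2, Delta 3, Epsilon 2, Zeta 2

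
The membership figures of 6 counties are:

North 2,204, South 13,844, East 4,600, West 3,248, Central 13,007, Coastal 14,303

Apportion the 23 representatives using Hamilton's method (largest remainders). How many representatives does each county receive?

Total 51206; standard divisor 51206/23 ≈ 2226.348.
Standard quotas: North 0.9900, South 6.2183, East 2.0662, West 1.4589, Central 5.8423, Coastal 6.4244.
Lower quotas: North 0, South 6, East 2, West 1, Central 5, Coastal 6 (sum 20, leaving 3 seats).
Remainders in descending order: North 0.9900, Central 0.8423, West 0.4589, Coastal 0.4244, South 0.2183, East 0.0662.
Largest remainders: North, Central, West receive the extra seats.

North: 1, South: 6, East: 2, West: 2, Central: 6, Coastal: 6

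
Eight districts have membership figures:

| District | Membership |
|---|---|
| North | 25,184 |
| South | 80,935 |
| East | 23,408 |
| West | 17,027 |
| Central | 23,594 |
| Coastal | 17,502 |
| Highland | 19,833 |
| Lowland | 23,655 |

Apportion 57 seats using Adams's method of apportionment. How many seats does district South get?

Standard divisor 231138/57 ≈ 4055.053; standard quotas: North 6.211, South 19.959, East 5.773, West 4.199, Central 5.818, Coastal 4.316, Highland 4.891, Lowland 5.833.
Rounding up gives 7, 20, 6, 5, 6, 5, 5, 6 = 60 seats, so the divisor must be adjusted.
With modified divisor 4300: modified quotas North 5.857, South 18.822, East 5.444, West 3.960, Central 5.487, Coastal 4.070, Highland 4.612, Lowland 5.501.
Rounding up: North 6, South 19, East 6, West 4, Central 6, Coastal 5, Highland 5, Lowland 6 (total 57).
South receives 19.

19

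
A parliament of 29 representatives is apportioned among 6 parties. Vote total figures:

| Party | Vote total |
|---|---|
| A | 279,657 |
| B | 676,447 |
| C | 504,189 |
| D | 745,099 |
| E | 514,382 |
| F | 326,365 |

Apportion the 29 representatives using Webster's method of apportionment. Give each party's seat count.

Standard divisor 3046139/29 ≈ 105039.276; standard quotas: A 2.662, B 6.440, C 4.800, D 7.094, E 4.897, F 3.107.
Rounding to the nearest integer gives A 3, B 6, C 5, D 7, E 5, F 3 — total 29, matching the house size, so no adjustment is needed.

A: 3; B: 6; C: 5; D: 7; E: 5; F: 3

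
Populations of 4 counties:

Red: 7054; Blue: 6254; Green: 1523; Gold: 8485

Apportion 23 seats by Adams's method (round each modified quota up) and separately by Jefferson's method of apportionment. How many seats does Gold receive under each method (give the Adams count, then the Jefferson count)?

8 and 9

Adams: Red 7, Blue 6, Green 2, Gold 8.
Jefferson: Red 7, Blue 6, Green 1, Gold 9.
Gold gets 8 under Adams and 9 under Jefferson.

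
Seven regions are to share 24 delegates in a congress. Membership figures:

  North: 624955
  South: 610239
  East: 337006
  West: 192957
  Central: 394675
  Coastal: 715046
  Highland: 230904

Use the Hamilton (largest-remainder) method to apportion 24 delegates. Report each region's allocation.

North 5, South 5, East 3, West 1, Central 3, Coastal 5, Highland 2

The standard divisor is 3105782/24 ≈ 129407.583.
Standard quotas: North 4.8294, South 4.7156, East 2.6042, West 1.4911, Central 3.0499, Coastal 5.5255, Highland 1.7843.
Lower quotas: North 4, South 4, East 2, West 1, Central 3, Coastal 5, Highland 1 (sum 20, leaving 4 seats).
Remainders in descending order: North 0.8294, Highland 0.7843, South 0.7156, East 0.6042, Coastal 0.5255, West 0.4911, Central 0.0499.
The surplus seats go to North, Highland, South, East.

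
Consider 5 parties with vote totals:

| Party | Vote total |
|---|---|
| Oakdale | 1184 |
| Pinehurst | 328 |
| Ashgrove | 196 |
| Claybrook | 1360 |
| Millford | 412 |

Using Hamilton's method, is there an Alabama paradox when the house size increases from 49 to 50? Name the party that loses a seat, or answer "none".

none

At 49 seats: Oakdale 17, Pinehurst 4, Ashgrove 3, Claybrook 19, Millford 6.
At 50 seats: Oakdale 17, Pinehurst 5, Ashgrove 3, Claybrook 19, Millford 6.
No party's allocation decreased.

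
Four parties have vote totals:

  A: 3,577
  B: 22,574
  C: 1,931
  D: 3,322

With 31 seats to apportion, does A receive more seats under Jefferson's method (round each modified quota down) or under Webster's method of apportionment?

Jefferson: A 3, B 23, C 2, D 3.
Webster: A 4, B 22, C 2, D 3.
A gets 3 under Jefferson and 4 under Webster.

Webster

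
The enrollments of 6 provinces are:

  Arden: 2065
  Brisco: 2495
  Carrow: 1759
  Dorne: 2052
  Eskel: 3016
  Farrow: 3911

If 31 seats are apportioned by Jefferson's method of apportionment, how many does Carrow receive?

4

Standard divisor 15298/31 ≈ 493.484; standard quotas: Arden 4.185, Brisco 5.056, Carrow 3.564, Dorne 4.158, Eskel 6.112, Farrow 7.925.
Rounding down gives 4, 5, 3, 4, 6, 7 = 29 seats, so the divisor must be adjusted.
With modified divisor 437: modified quotas Arden 4.725, Brisco 5.709, Carrow 4.025, Dorne 4.696, Eskel 6.902, Farrow 8.950.
Rounding down: Arden 4, Brisco 5, Carrow 4, Dorne 4, Eskel 6, Farrow 8 (total 31).
Carrow receives 4.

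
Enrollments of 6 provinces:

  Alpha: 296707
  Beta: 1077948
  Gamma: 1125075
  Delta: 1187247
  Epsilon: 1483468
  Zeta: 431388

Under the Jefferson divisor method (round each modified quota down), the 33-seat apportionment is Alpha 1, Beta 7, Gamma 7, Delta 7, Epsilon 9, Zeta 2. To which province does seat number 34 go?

Priority for the next seat is population ÷ (current seats + 1).
Priorities: Alpha 148353.500, Beta 134743.500, Gamma 140634.375, Delta 148405.875, Epsilon 148346.800, Zeta 143796.000.
Highest priority: Delta.

Delta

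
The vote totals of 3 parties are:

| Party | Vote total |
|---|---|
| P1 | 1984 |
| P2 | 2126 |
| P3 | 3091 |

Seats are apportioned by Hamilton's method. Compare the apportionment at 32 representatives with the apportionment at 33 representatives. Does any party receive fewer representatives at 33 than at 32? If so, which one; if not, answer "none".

At 32 seats: P1 9, P2 9, P3 14.
At 33 seats: P1 9, P2 10, P3 14.
No party's allocation decreased.

none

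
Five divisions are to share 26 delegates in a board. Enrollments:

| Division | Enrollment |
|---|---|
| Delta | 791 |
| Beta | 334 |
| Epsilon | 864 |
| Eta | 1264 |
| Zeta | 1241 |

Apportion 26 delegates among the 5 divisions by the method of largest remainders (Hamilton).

Delta: 5, Beta: 2, Epsilon: 5, Eta: 7, Zeta: 7

The standard divisor is 4494/26 ≈ 172.846.
Standard quotas: Delta 4.576, Beta 1.932, Epsilon 4.999, Eta 7.313, Zeta 7.180.
Lower quotas: Delta 4, Beta 1, Epsilon 4, Eta 7, Zeta 7 (sum 23, leaving 3 seats).
Remainders in descending order: Epsilon 0.999, Beta 0.932, Delta 0.576, Eta 0.313, Zeta 0.180.
Largest remainders: Epsilon, Beta, Delta receive the extra seats.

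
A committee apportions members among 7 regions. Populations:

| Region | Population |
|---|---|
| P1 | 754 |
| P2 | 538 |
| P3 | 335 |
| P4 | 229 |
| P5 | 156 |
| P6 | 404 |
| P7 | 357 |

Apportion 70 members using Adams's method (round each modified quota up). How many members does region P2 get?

Standard divisor 2773/70 ≈ 39.614; standard quotas: P1 19.034, P2 13.581, P3 8.457, P4 5.781, P5 3.938, P6 10.198, P7 9.012.
Rounding up gives 20, 14, 9, 6, 4, 11, 10 = 74 seats, so the divisor must be adjusted.
With modified divisor 41.6: modified quotas P1 18.125, P2 12.933, P3 8.053, P4 5.505, P5 3.750, P6 9.712, P7 8.582.
Rounding up: P1 19, P2 13, P3 9, P4 6, P5 4, P6 10, P7 9 (total 70).
P2 receives 13.

13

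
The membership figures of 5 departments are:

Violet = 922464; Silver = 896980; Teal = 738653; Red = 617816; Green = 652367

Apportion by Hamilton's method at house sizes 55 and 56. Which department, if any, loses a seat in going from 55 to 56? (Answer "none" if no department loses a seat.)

none

At 55 seats: Violet 13, Silver 13, Teal 11, Red 9, Green 9.
At 56 seats: Violet 13, Silver 13, Teal 11, Red 9, Green 10.
No department's allocation decreased.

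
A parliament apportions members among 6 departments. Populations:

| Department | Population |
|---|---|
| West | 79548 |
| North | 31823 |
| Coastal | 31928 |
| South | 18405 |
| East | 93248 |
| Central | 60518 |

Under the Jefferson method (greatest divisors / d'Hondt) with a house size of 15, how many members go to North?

Standard divisor 315470/15 ≈ 21031.333; standard quotas: West 3.782, North 1.513, Coastal 1.518, South 0.875, East 4.434, Central 2.878.
Rounding down gives 3, 1, 1, 0, 4, 2 = 11 seats, so the divisor must be adjusted.
With modified divisor 17200: modified quotas West 4.625, North 1.850, Coastal 1.856, South 1.070, East 5.421, Central 3.518.
Rounding down: West 4, North 1, Coastal 1, South 1, East 5, Central 3 (total 15).
North receives 1.

1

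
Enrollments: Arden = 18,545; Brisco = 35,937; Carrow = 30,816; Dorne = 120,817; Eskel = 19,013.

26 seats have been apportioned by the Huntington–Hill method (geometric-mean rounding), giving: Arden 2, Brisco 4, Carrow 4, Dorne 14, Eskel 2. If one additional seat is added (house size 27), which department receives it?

Dorne

Priority for the next seat is population ÷ (√(s·(s+1))).
Priorities: Arden 7570.965, Brisco 8035.757, Carrow 6890.667, Dorne 8337.165, Eskel 7762.025.
Highest priority: Dorne.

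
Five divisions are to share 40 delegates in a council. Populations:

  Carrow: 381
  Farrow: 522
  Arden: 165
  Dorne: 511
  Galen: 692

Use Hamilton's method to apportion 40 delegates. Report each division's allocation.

Carrow 7; Farrow 9; Arden 3; Dorne 9; Galen 12

Total 2271; standard divisor 2271/40 ≈ 56.775.
Standard quotas: Carrow 6.711, Farrow 9.194, Arden 2.906, Dorne 9.000, Galen 12.188.
Lower quotas: Carrow 6, Farrow 9, Arden 2, Dorne 9, Galen 12 (sum 38, leaving 2 seats).
Remainders in descending order: Arden 0.906, Carrow 0.711, Farrow 0.194, Galen 0.188, Dorne 0.000.
The surplus seats go to Arden, Carrow.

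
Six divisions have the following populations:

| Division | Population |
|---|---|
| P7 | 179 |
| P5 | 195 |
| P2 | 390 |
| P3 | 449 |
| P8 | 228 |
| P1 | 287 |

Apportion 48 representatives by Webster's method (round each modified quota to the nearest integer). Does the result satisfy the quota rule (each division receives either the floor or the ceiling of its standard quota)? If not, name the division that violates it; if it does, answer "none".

Standard quotas: P7 4.972, P5 5.417, P2 10.833, P3 12.472, P8 6.333, P1 7.972.
Webster allocation: P7 5, P5 5, P2 11, P3 13, P8 6, P1 8.
Every allocation lies between the lower and upper quota.

none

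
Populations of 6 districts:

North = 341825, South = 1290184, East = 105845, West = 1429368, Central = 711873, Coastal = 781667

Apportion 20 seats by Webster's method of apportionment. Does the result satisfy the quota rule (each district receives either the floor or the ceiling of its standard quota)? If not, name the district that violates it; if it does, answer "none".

none

Standard quotas: North 1.467, South 5.536, East 0.454, West 6.134, Central 3.055, Coastal 3.354.
Webster allocation: North 2, South 6, East 0, West 6, Central 3, Coastal 3.
Every allocation lies between the lower and upper quota.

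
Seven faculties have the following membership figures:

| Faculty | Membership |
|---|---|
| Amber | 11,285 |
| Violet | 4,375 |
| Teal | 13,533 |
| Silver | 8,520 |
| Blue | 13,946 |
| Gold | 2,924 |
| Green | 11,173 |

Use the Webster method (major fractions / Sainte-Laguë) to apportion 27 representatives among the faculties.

Standard divisor 65756/27 ≈ 2435.407; standard quotas: Amber 4.634, Violet 1.796, Teal 5.557, Silver 3.498, Blue 5.726, Gold 1.201, Green 4.588.
Rounding to the nearest integer gives 5, 2, 6, 3, 6, 1, 5 = 28 seats, so the divisor must be adjusted.
With modified divisor 2470: modified quotas Amber 4.569, Violet 1.771, Teal 5.479, Silver 3.449, Blue 5.646, Gold 1.184, Green 4.523.
Rounding to the nearest integer: Amber 5, Violet 2, Teal 5, Silver 3, Blue 6, Gold 1, Green 5 (total 27).

Amber 5; Violet 2; Teal 5; Silver 3; Blue 6; Gold 1; Green 5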